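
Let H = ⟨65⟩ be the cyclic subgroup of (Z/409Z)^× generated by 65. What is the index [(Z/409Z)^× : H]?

The order of 65 must divide φ(409) = 409 − 1 = 408 = 2^3 · 3 · 17.
Divisors of 408: 1, 2, 3, 4, 6, 8, 12, 17, 24, 34, 51, 68, 102, 136, 204, 408.
Check 65^d mod 409 for each divisor in increasing order:
65^1 ≡ 65 (mod 409)
65^2 ≡ 135 (mod 409)
65^3 ≡ 186 (mod 409)
65^4 ≡ 229 (mod 409)
65^6 ≡ 240 (mod 409)
65^8 ≡ 89 (mod 409)
65^12 ≡ 340 (mod 409)
65^17 ≡ 343 (mod 409)
65^24 ≡ 262 (mod 409)
65^34 ≡ 266 (mod 409)
65^51 ≡ 31 (mod 409)
65^68 ≡ 408 (mod 409)
65^102 ≡ 143 (mod 409)
65^136 ≡ 1 (mod 409) ✓
The order of 65 is 136, so the subgroup it generates has 136 elements.
The index is φ(409) / ord(65) = 408 / 136 = 3.

3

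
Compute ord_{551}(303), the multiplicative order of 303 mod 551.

14

Since 303 ∈ (Z/551Z)^×, its order divides φ(551) = φ(19·29) = (19−1)·(29−1) = 18·28 = 504 = 2^3 · 3^2 · 7.
Divisors of 504: 1, 2, 3, 4, 6, 7, 8, 9, 12, 14, 18, 21, 24, 28, 36, 42, 56, 63, 72, 84, 126, 168, 252, 504.
Check 303^d mod 551 for each divisor in increasing order:
303^1 ≡ 303
303^2 ≡ 343
303^3 ≡ 341
303^4 ≡ 286
303^6 ≡ 20
303^7 ≡ 550
303^8 ≡ 248
303^9 ≡ 208
303^12 ≡ 400
303^14 ≡ 1
The smallest such exponent is 14, so the order of 303 is 14.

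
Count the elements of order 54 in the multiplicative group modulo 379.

18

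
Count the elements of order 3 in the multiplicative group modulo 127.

2

φ(127) = 127 − 1 = 126 = 2 · 3^2 · 7.
Since (Z/127Z)^× is cyclic of order 126, the number of elements of order d is φ(d) when d | 126 and 0 otherwise.
3 | 126, and φ(3) = 3 − 1 = 2.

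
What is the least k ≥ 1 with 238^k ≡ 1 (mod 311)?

310

The order of 238 must divide φ(311) = 311 − 1 = 310 = 2 · 5 · 31.
Divisors of 310: 1, 2, 5, 10, 31, 62, 155, 310.
Evaluate successive powers at the divisors of 310:
238^1 ≡ 238 (mod 311)
238^2 ≡ 42 (mod 311)
238^5 ≡ 293 (mod 311)
238^10 ≡ 13 (mod 311)
238^31 ≡ 95 (mod 311)
238^62 ≡ 6 (mod 311)
238^155 ≡ 310 (mod 311)
238^310 ≡ 1 (mod 311) ✓
So ord_311(238) = 310.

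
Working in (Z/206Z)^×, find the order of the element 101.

102

ord(101) | φ(206) = φ(2)·φ(103) = 1·102 = 102 = 2 · 3 · 17.
Divisors of 102: 1, 2, 3, 6, 17, 34, 51, 102.
Compute 101^d (mod 206) for the divisors d until we hit 1:
101^1 ≡ 101
101^2 ≡ 107
101^3 ≡ 95
101^6 ≡ 167
101^17 ≡ 47
101^34 ≡ 149
101^51 ≡ 205
101^102 ≡ 1
So ord_206(101) = 102.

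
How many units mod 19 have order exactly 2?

1

φ(19) = 19 − 1 = 18 = 2 · 3^2.
In a cyclic group of order 18, there are φ(d) elements of order d for each divisor d of 18, and zero for non-divisors.
2 | 18, and φ(2) = 2 − 1 = 1.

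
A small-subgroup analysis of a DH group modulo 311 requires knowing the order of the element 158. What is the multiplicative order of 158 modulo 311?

155

Since 158 ∈ (Z/311Z)^×, its order divides φ(311) = 311 − 1 = 310 = 2 · 5 · 31.
Divisors of 310: 1, 2, 5, 10, 31, 62, 155, 310.
Test each divisor d:
158^1 ≡ 158
158^2 ≡ 84
158^5 ≡ 224
158^10 ≡ 105
158^31 ≡ 52
158^62 ≡ 216
158^155 ≡ 1
Hence ord(158) = 155.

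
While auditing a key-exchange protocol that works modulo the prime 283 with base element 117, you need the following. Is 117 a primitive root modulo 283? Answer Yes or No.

No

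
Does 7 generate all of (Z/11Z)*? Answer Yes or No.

φ(11) = 11 − 1 = 10 = 2 · 5.
7 is a primitive root mod 11 iff 7^(φ(11)/q) ≢ 1 for every prime q | φ(11), i.e. q ∈ {2, 5}.
7^5 ≡ 10 (mod 11)  [q = 2: ≢ 1 ✓]
7^2 ≡ 5 (mod 11)  [q = 5: ≢ 1 ✓]
Every test exponent gives a nontrivial residue, hence 7 generates the full group.

Yes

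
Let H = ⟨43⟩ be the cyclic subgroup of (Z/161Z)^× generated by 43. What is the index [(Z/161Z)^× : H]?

By Lagrange's theorem, ord_161(43) divides φ(161) = φ(7·23) = (7−1)·(23−1) = 6·22 = 132 = 2^2 · 3 · 11.
Divisors of 132: 1, 2, 3, 4, 6, 11, 12, 22, 33, 44, 66, 132.
Test each divisor d:
43^1 ≡ 43
43^2 ≡ 78
43^3 ≡ 134
43^4 ≡ 127
43^6 ≡ 85
43^11 ≡ 22
43^12 ≡ 141
43^22 ≡ 1
So ord_161(43) = 22, hence |⟨43⟩| = 22.
The index is φ(161) / ord(43) = 132 / 22 = 6.

6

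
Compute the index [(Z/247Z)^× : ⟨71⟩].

6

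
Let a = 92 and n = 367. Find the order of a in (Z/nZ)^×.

183

The order of 92 must divide φ(367) = 367 − 1 = 366 = 2 · 3 · 61.
Divisors of 366: 1, 2, 3, 6, 61, 122, 183, 366.
Evaluate successive powers at the divisors of 366:
92^1 ≡ 92 (mod 367)
92^2 ≡ 23 (mod 367)
92^3 ≡ 281 (mod 367)
92^6 ≡ 56 (mod 367)
92^61 ≡ 83 (mod 367)
92^122 ≡ 283 (mod 367)
92^183 ≡ 1 (mod 367) ✓
Hence ord(92) = 183.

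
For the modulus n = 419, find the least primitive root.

2

φ(419) = 419 − 1 = 418 = 2 · 11 · 19.
g is a primitive root iff g^(418/q) ≢ 1 (mod 419) for each prime q ∈ {2, 11, 19}.
g = 2: 2^209 ≡ 418; 2^38 ≡ 334; 2^22 ≡ 114 — none is 1, so 2 is a primitive root.
Hence the least primitive root of 419 is 2.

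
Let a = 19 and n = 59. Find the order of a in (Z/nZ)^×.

The order of 19 must divide φ(59) = 59 − 1 = 58 = 2 · 29.
Divisors of 58: 1, 2, 29, 58.
Compute 19^d (mod 59) for the divisors d until we hit 1:
19^1 ≡ 19
19^2 ≡ 7
19^29 ≡ 1
Hence ord(19) = 29.

29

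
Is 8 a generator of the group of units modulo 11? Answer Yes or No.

φ(11) = 11 − 1 = 10 = 2 · 5.
Test 8^(10/q) mod 11 for each prime factor q of 10:
8^5 ≡ 10 (mod 11)  [q = 2: ≢ 1 ✓]
8^2 ≡ 9 (mod 11)  [q = 5: ≢ 1 ✓]
All checks pass, so 8 has order 10 and is a primitive root modulo 11.

Yes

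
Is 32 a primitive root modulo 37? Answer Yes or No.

Yes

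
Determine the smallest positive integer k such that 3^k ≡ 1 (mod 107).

53

ord(3) | φ(107) = 107 − 1 = 106 = 2 · 53.
Divisors of 106: 1, 2, 53, 106.
Check 3^d mod 107 for each divisor in increasing order:
3^1 ≡ 3 (mod 107)
3^2 ≡ 9 (mod 107)
3^53 ≡ 1 (mod 107) ✓
Therefore the multiplicative order of 3 modulo 107 is 53.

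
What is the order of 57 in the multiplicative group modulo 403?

12

ord(57) | φ(403) = φ(13·31) = (13−1)·(31−1) = 12·30 = 360 = 2^3 · 3^2 · 5.
Divisors of 360: 1, 2, 3, 4, 5, 6, 8, 9, 10, 12, 15, 18, 20, 24, 30, 36, 40, 45, 60, 72, 90, 120, 180, 360.
Compute 57^d (mod 403) for the divisors d until we hit 1:
57^1 ≡ 57
57^2 ≡ 25
57^3 ≡ 216
57^4 ≡ 222
57^5 ≡ 161
57^6 ≡ 311
57^8 ≡ 118
57^9 ≡ 278
57^10 ≡ 129
57^12 ≡ 1
So ord_403(57) = 12.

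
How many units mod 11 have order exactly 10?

4

φ(11) = 11 − 1 = 10 = 2 · 5.
In a cyclic group of order 10, there are φ(d) elements of order d for each divisor d of 10, and zero for non-divisors.
10 = 2 · 5 divides 10, and φ(10) = 4.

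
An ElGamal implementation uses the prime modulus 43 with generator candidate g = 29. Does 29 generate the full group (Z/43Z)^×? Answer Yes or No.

Yes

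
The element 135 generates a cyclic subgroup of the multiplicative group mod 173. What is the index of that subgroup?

4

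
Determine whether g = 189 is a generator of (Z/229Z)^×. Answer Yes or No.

φ(229) = 229 − 1 = 228 = 2^2 · 3 · 19.
Test 189^(228/q) mod 229 for each prime factor q of 228:
189^114 ≡ 228 (mod 229)  [q = 2: ≢ 1 ✓]
189^76 ≡ 94 (mod 229)  [q = 3: ≢ 1 ✓]
189^12 ≡ 42 (mod 229)  [q = 19: ≢ 1 ✓]
None equal 1, so ord_229(189) = 228: 189 is a primitive root.

Yes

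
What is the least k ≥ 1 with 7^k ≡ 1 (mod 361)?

57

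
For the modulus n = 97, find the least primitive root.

φ(97) = 97 − 1 = 96 = 2^5 · 3.
Test candidates g = 2, 3, … against the prime factors q ∈ {2, 3} of φ(97): g is a generator iff g^(96/q) ≢ 1 for every such q.
g = 2: 2^48 ≡ 1 — hits 1, so not a primitive root.
g = 3: 3^48 ≡ 1 — hits 1, so not a primitive root.
g = 4: 4^48 ≡ 1 — hits 1, so not a primitive root.
g = 5: 5^48 ≡ 96; 5^32 ≡ 35 — none is 1, so 5 is a primitive root.
Hence the least primitive root of 97 is 5.

5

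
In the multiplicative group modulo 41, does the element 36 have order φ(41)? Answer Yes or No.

φ(41) = 41 − 1 = 40 = 2^3 · 5.
An element g generates (Z/41Z)^× iff g^(40/q) ≢ 1 (mod 41) for each prime q ∈ {2, 5}.
36^20 ≡ 1 (mod 41)  [q = 2: ≡ 1 ✗]
36^8 ≡ 18 (mod 41)  [q = 5: ≢ 1 ✓]
36^20 ≡ 1 shows ord(36) | 20, strictly less than φ(41); not a primitive root.

No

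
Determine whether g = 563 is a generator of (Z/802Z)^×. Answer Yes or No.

No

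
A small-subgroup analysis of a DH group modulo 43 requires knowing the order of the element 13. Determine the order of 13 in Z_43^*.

21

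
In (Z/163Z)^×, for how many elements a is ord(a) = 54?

18

φ(163) = 163 − 1 = 162 = 2 · 3^4.
In a cyclic group of order 162, there are φ(d) elements of order d for each divisor d of 162, and zero for non-divisors.
54 = 2 · 3^3 divides 162, and φ(54) = 18.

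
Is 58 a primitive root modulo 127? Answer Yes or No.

φ(127) = 127 − 1 = 126 = 2 · 3^2 · 7.
An element g generates (Z/127Z)^× iff g^(126/q) ≢ 1 (mod 127) for each prime q ∈ {2, 3, 7}.
58^63 ≡ 126 (mod 127)  [q = 2: ≢ 1 ✓]
58^42 ≡ 19 (mod 127)  [q = 3: ≢ 1 ✓]
58^18 ≡ 64 (mod 127)  [q = 7: ≢ 1 ✓]
Every test exponent gives a nontrivial residue, hence 58 generates the full group.

Yes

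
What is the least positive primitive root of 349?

2

φ(349) = 349 − 1 = 348 = 2^2 · 3 · 29.
Test candidates g = 2, 3, … against the prime factors q ∈ {2, 3, 29} of φ(349): g is a generator iff g^(348/q) ≢ 1 for every such q.
g = 2: 2^174 ≡ 348; 2^116 ≡ 226; 2^12 ≡ 257 — none is 1, so 2 is a primitive root.
Hence the least primitive root of 349 is 2.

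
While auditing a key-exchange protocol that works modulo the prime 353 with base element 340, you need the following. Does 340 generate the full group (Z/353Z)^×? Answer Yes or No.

Yes

φ(353) = 353 − 1 = 352 = 2^5 · 11.
Test 340^(352/q) mod 353 for each prime factor q of 352:
340^176 ≡ 352 (mod 353)  [q = 2: ≢ 1 ✓]
340^32 ≡ 22 (mod 353)  [q = 11: ≢ 1 ✓]
Every test exponent gives a nontrivial residue, hence 340 generates the full group.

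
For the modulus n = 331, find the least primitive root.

3

φ(331) = 331 − 1 = 330 = 2 · 3 · 5 · 11.
Test candidates g = 2, 3, … against the prime factors q ∈ {2, 3, 5, 11} of φ(331): g is a generator iff g^(330/q) ≢ 1 for every such q.
g = 2: 2^165 ≡ 330; 2^110 ≡ 299; 2^66 ≡ 64; 2^30 ≡ 1 — hits 1, so not a primitive root.
g = 3: 3^165 ≡ 330; 3^110 ≡ 299; 3^66 ≡ 64; 3^30 ≡ 270 — none is 1, so 3 is a primitive root.
So 3 is the smallest generator of (Z/331Z)^×.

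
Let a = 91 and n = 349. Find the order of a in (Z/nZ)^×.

174

Since 91 ∈ (Z/349Z)^×, its order divides φ(349) = 349 − 1 = 348 = 2^2 · 3 · 29.
Divisors of 348: 1, 2, 3, 4, 6, 12, 29, 58, 87, 116, 174, 348.
Test each divisor d:
91^1 ≡ 91 (mod 349)
91^2 ≡ 254 (mod 349)
91^3 ≡ 80 (mod 349)
91^4 ≡ 300 (mod 349)
91^6 ≡ 118 (mod 349)
91^12 ≡ 313 (mod 349)
91^29 ≡ 227 (mod 349)
91^58 ≡ 226 (mod 349)
91^87 ≡ 348 (mod 349)
91^116 ≡ 122 (mod 349)
91^174 ≡ 1 (mod 349) ✓
So ord_349(91) = 174.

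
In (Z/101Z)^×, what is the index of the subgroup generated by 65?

10

By Lagrange's theorem, ord_101(65) divides φ(101) = 101 − 1 = 100 = 2^2 · 5^2.
Divisors of 100: 1, 2, 4, 5, 10, 20, 25, 50, 100.
Evaluate successive powers at the divisors of 100:
65^1 ≡ 65
65^2 ≡ 84
65^4 ≡ 87
65^5 ≡ 100
65^10 ≡ 1
Thus |⟨65⟩| = ord(65) = 10.
The index is φ(101) / ord(65) = 100 / 10 = 10.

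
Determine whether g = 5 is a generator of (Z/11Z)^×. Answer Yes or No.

φ(11) = 11 − 1 = 10 = 2 · 5.
Test 5^(10/q) mod 11 for each prime factor q of 10:
5^5 ≡ 1 (mod 11)  [q = 2: ≡ 1 ✗]
5^2 ≡ 3 (mod 11)  [q = 5: ≢ 1 ✓]
5^5 ≡ 1 shows ord(5) | 5, strictly less than φ(11); not a primitive root.

No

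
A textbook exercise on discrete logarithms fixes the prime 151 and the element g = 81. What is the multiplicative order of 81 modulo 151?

25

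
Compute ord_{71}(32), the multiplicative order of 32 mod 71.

The order of 32 must divide φ(71) = 71 − 1 = 70 = 2 · 5 · 7.
Divisors of 70: 1, 2, 5, 7, 10, 14, 35, 70.
Evaluate successive powers at the divisors of 70:
32^1 ≡ 32
32^2 ≡ 30
32^5 ≡ 45
32^7 ≡ 1
The smallest such exponent is 7, so the order of 32 is 7.

7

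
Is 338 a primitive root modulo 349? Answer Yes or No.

No

φ(349) = 349 − 1 = 348 = 2^2 · 3 · 29.
An element g generates (Z/349Z)^× iff g^(348/q) ≢ 1 (mod 349) for each prime q ∈ {2, 3, 29}.
338^174 ≡ 348 (mod 349)  [q = 2: ≢ 1 ✓]
338^116 ≡ 1 (mod 349)  [q = 3: ≡ 1 ✗]
338^12 ≡ 322 (mod 349)  [q = 29: ≢ 1 ✓]
338^116 ≡ 1 shows ord(338) | 116, strictly less than φ(349); not a primitive root.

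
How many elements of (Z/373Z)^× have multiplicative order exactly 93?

φ(373) = 373 − 1 = 372 = 2^2 · 3 · 31.
In a cyclic group of order 372, there are φ(d) elements of order d for each divisor d of 372, and zero for non-divisors.
93 = 3 · 31 divides 372, and φ(93) = 60.

60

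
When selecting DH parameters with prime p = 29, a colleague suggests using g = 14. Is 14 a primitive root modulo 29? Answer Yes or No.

φ(29) = 29 − 1 = 28 = 2^2 · 7.
It suffices to check that the order of 14 is not a proper divisor of 28: compute 14^(28/q) for q ∈ {2, 7}.
14^14 ≡ 28 (mod 29)  [q = 2: ≢ 1 ✓]
14^4 ≡ 20 (mod 29)  [q = 7: ≢ 1 ✓]
None equal 1, so ord_29(14) = 28: 14 is a primitive root.

Yes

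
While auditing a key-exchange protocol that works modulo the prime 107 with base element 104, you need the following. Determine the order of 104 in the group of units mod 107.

106

By Lagrange's theorem, ord_107(104) divides φ(107) = 107 − 1 = 106 = 2 · 53.
Divisors of 106: 1, 2, 53, 106.
Test each divisor d:
104^1 ≡ 104 (mod 107)
104^2 ≡ 9 (mod 107)
104^53 ≡ 106 (mod 107)
104^106 ≡ 1 (mod 107) ✓
Therefore the multiplicative order of 104 modulo 107 is 106.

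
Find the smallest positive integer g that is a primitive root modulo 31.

3

φ(31) = 31 − 1 = 30 = 2 · 3 · 5.
Test candidates g = 2, 3, … against the prime factors q ∈ {2, 3, 5} of φ(31): g is a generator iff g^(30/q) ≢ 1 for every such q.
g = 2: 2^15 ≡ 1 — hits 1, so not a primitive root.
g = 3: 3^15 ≡ 30; 3^10 ≡ 25; 3^6 ≡ 16 — none is 1, so 3 is a primitive root.
The smallest primitive root modulo 31 is 3.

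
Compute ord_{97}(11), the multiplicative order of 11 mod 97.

48

The order of 11 must divide φ(97) = 97 − 1 = 96 = 2^5 · 3.
Divisors of 96: 1, 2, 3, 4, 6, 8, 12, 16, 24, 32, 48, 96.
Check 11^d mod 97 for each divisor in increasing order:
11^1 ≡ 11
11^2 ≡ 24
11^3 ≡ 70
11^4 ≡ 91
11^6 ≡ 50
11^8 ≡ 36
11^12 ≡ 75
11^16 ≡ 35
11^24 ≡ 96
11^32 ≡ 61
11^48 ≡ 1
Therefore the multiplicative order of 11 modulo 97 is 48.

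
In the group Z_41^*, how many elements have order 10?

φ(41) = 41 − 1 = 40 = 2^3 · 5.
In a cyclic group of order 40, there are φ(d) elements of order d for each divisor d of 40, and zero for non-divisors.
10 = 2 · 5 divides 40, and φ(10) = 4.

4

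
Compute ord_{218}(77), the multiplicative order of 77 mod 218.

36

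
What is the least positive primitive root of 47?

5

φ(47) = 47 − 1 = 46 = 2 · 23.
Test candidates g = 2, 3, … against the prime factors q ∈ {2, 23} of φ(47): g is a generator iff g^(46/q) ≢ 1 for every such q.
g = 2: 2^23 ≡ 1 — hits 1, so not a primitive root.
g = 3: 3^23 ≡ 1 — hits 1, so not a primitive root.
g = 4: 4^23 ≡ 1 — hits 1, so not a primitive root.
g = 5: 5^23 ≡ 46; 5^2 ≡ 25 — none is 1, so 5 is a primitive root.
Hence the least primitive root of 47 is 5.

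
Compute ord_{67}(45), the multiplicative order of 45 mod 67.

22

The order of 45 must divide φ(67) = 67 − 1 = 66 = 2 · 3 · 11.
Divisors of 66: 1, 2, 3, 6, 11, 22, 33, 66.
Check 45^d mod 67 for each divisor in increasing order:
45^1 ≡ 45
45^2 ≡ 15
45^3 ≡ 5
45^6 ≡ 25
45^11 ≡ 66
45^22 ≡ 1
Therefore the multiplicative order of 45 modulo 67 is 22.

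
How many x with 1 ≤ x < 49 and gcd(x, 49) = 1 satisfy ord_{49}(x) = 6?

φ(49) = φ(7^2) = 7·(7−1) = 42 = 2 · 3 · 7.
In a cyclic group of order 42, there are φ(d) elements of order d for each divisor d of 42, and zero for non-divisors.
6 = 2 · 3 divides 42, and φ(6) = 2.

2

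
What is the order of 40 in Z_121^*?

Since 40 ∈ (Z/121Z)^×, its order divides φ(121) = φ(11^2) = 11·(11−1) = 110 = 2 · 5 · 11.
Divisors of 110: 1, 2, 5, 10, 11, 22, 55, 110.
Compute 40^d (mod 121) for the divisors d until we hit 1:
40^1 ≡ 40
40^2 ≡ 27
40^5 ≡ 120
40^10 ≡ 1
The smallest such exponent is 10, so the order of 40 is 10.

10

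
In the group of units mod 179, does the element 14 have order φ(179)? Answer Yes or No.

No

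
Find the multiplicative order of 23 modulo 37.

The order of 23 must divide φ(37) = 37 − 1 = 36 = 2^2 · 3^2.
Divisors of 36: 1, 2, 3, 4, 6, 9, 12, 18, 36.
Evaluate successive powers at the divisors of 36:
23^1 ≡ 23 (mod 37)
23^2 ≡ 11 (mod 37)
23^3 ≡ 31 (mod 37)
23^4 ≡ 10 (mod 37)
23^6 ≡ 36 (mod 37)
23^9 ≡ 6 (mod 37)
23^12 ≡ 1 (mod 37) ✓
The smallest such exponent is 12, so the order of 23 is 12.

12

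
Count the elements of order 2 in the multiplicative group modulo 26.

1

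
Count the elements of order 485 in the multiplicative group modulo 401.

0

φ(401) = 401 − 1 = 400 = 2^4 · 5^2.
Since (Z/401Z)^× is cyclic of order 400, the number of elements of order d is φ(d) when d | 400 and 0 otherwise.
Since 485 ∤ 400, the count is 0.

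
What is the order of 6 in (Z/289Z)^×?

Since 6 ∈ (Z/289Z)^×, its order divides φ(289) = φ(17^2) = 17·(17−1) = 272 = 2^4 · 17.
Divisors of 272: 1, 2, 4, 8, 16, 17, 34, 68, 136, 272.
Evaluate successive powers at the divisors of 272:
6^1 ≡ 6 (mod 289)
6^2 ≡ 36 (mod 289)
6^4 ≡ 140 (mod 289)
6^8 ≡ 237 (mod 289)
6^16 ≡ 103 (mod 289)
6^17 ≡ 40 (mod 289)
6^34 ≡ 155 (mod 289)
6^68 ≡ 38 (mod 289)
6^136 ≡ 288 (mod 289)
6^272 ≡ 1 (mod 289) ✓
Hence ord(6) = 272.

272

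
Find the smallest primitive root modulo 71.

7

φ(71) = 71 − 1 = 70 = 2 · 5 · 7.
Test candidates g = 2, 3, … against the prime factors q ∈ {2, 5, 7} of φ(71): g is a generator iff g^(70/q) ≢ 1 for every such q.
g = 2: 2^35 ≡ 1 — hits 1, so not a primitive root.
g = 3: 3^35 ≡ 1 — hits 1, so not a primitive root.
g = 4: 4^35 ≡ 1 — hits 1, so not a primitive root.
g = 5: 5^35 ≡ 1 — hits 1, so not a primitive root.
g = 6: 6^35 ≡ 1 — hits 1, so not a primitive root.
g = 7: 7^35 ≡ 70; 7^14 ≡ 54; 7^10 ≡ 45 — none is 1, so 7 is a primitive root.
Hence the least primitive root of 71 is 7.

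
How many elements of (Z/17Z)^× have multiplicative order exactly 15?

0

φ(17) = 17 − 1 = 16 = 2^4.
In a cyclic group of order 16, there are φ(d) elements of order d for each divisor d of 16, and zero for non-divisors.
Since 15 ∤ 16, the count is 0.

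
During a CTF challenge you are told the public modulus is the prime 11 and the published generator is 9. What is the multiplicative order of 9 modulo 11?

ord(9) | φ(11) = 11 − 1 = 10 = 2 · 5.
Divisors of 10: 1, 2, 5, 10.
Test each divisor d:
9^1 ≡ 9 (mod 11)
9^2 ≡ 4 (mod 11)
9^5 ≡ 1 (mod 11) ✓
The smallest such exponent is 5, so the order of 9 is 5.

5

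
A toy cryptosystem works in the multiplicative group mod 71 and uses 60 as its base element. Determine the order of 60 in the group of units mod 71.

35

By Lagrange's theorem, ord_71(60) divides φ(71) = 71 − 1 = 70 = 2 · 5 · 7.
Divisors of 70: 1, 2, 5, 7, 10, 14, 35, 70.
Check 60^d mod 71 for each divisor in increasing order:
60^1 ≡ 60
60^2 ≡ 50
60^5 ≡ 48
60^7 ≡ 57
60^10 ≡ 32
60^14 ≡ 54
60^35 ≡ 1
Therefore the multiplicative order of 60 modulo 71 is 35.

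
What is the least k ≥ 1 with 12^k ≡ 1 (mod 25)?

The order of 12 must divide φ(25) = φ(5^2) = 5·(5−1) = 20 = 2^2 · 5.
Divisors of 20: 1, 2, 4, 5, 10, 20.
Check 12^d mod 25 for each divisor in increasing order:
12^1 ≡ 12 (mod 25)
12^2 ≡ 19 (mod 25)
12^4 ≡ 11 (mod 25)
12^5 ≡ 7 (mod 25)
12^10 ≡ 24 (mod 25)
12^20 ≡ 1 (mod 25) ✓
So ord_25(12) = 20.

20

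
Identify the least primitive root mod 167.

5

φ(167) = 167 − 1 = 166 = 2 · 83.
Test candidates g = 2, 3, … against the prime factors q ∈ {2, 83} of φ(167): g is a generator iff g^(166/q) ≢ 1 for every such q.
g = 2: 2^83 ≡ 1 — hits 1, so not a primitive root.
g = 3: 3^83 ≡ 1 — hits 1, so not a primitive root.
g = 4: 4^83 ≡ 1 — hits 1, so not a primitive root.
g = 5: 5^83 ≡ 166; 5^2 ≡ 25 — none is 1, so 5 is a primitive root.
So 5 is the smallest generator of (Z/167Z)^×.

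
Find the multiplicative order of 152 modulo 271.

90

The order of 152 must divide φ(271) = 271 − 1 = 270 = 2 · 3^3 · 5.
Divisors of 270: 1, 2, 3, 5, 6, 9, 10, 15, 18, 27, 30, 45, 54, 90, 135, 270.
Test each divisor d:
152^1 ≡ 152 (mod 271)
152^2 ≡ 69 (mod 271)
152^3 ≡ 190 (mod 271)
152^5 ≡ 102 (mod 271)
152^6 ≡ 57 (mod 271)
152^9 ≡ 261 (mod 271)
152^10 ≡ 106 (mod 271)
152^15 ≡ 243 (mod 271)
152^18 ≡ 100 (mod 271)
152^27 ≡ 84 (mod 271)
152^30 ≡ 242 (mod 271)
152^45 ≡ 270 (mod 271)
152^54 ≡ 10 (mod 271)
152^90 ≡ 1 (mod 271) ✓
The smallest such exponent is 90, so the order of 152 is 90.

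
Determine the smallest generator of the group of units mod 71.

φ(71) = 71 − 1 = 70 = 2 · 5 · 7.
Test candidates g = 2, 3, … against the prime factors q ∈ {2, 5, 7} of φ(71): g is a generator iff g^(70/q) ≢ 1 for every such q.
g = 2: 2^35 ≡ 1 — hits 1, so not a primitive root.
g = 3: 3^35 ≡ 1 — hits 1, so not a primitive root.
g = 4: 4^35 ≡ 1 — hits 1, so not a primitive root.
g = 5: 5^35 ≡ 1 — hits 1, so not a primitive root.
g = 6: 6^35 ≡ 1 — hits 1, so not a primitive root.
g = 7: 7^35 ≡ 70; 7^14 ≡ 54; 7^10 ≡ 45 — none is 1, so 7 is a primitive root.
The smallest primitive root modulo 71 is 7.

7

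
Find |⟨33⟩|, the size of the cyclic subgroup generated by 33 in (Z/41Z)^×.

By Lagrange's theorem, ord_41(33) divides φ(41) = 41 − 1 = 40 = 2^3 · 5.
Divisors of 40: 1, 2, 4, 5, 8, 10, 20, 40.
Evaluate successive powers at the divisors of 40:
33^1 ≡ 33 (mod 41)
33^2 ≡ 23 (mod 41)
33^4 ≡ 37 (mod 41)
33^5 ≡ 32 (mod 41)
33^8 ≡ 16 (mod 41)
33^10 ≡ 40 (mod 41)
33^20 ≡ 1 (mod 41) ✓
Therefore the multiplicative order of 33 modulo 41 is 20.

20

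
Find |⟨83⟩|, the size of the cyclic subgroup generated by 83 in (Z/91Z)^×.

By Lagrange's theorem, ord_91(83) divides φ(91) = φ(7·13) = (7−1)·(13−1) = 6·12 = 72 = 2^3 · 3^2.
Divisors of 72: 1, 2, 3, 4, 6, 8, 9, 12, 18, 24, 36, 72.
Check 83^d mod 91 for each divisor in increasing order:
83^1 ≡ 83 (mod 91)
83^2 ≡ 64 (mod 91)
83^3 ≡ 34 (mod 91)
83^4 ≡ 1 (mod 91) ✓
Therefore the multiplicative order of 83 modulo 91 is 4.

4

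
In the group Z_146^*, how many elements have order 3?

φ(146) = φ(2)·φ(73) = 1·72 = 72 = 2^3 · 3^2.
In a cyclic group of order 72, there are φ(d) elements of order d for each divisor d of 72, and zero for non-divisors.
3 | 72, and φ(3) = 3 − 1 = 2.

2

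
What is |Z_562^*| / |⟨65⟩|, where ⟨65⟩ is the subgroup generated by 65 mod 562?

5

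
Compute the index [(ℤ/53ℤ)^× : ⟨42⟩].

4

By Lagrange's theorem, ord_53(42) divides φ(53) = 53 − 1 = 52 = 2^2 · 13.
Divisors of 52: 1, 2, 4, 13, 26, 52.
Check 42^d mod 53 for each divisor in increasing order:
42^1 ≡ 42
42^2 ≡ 15
42^4 ≡ 13
42^13 ≡ 1
So ord_53(42) = 13, hence |⟨42⟩| = 13.
Index = |(Z/53Z)^×| / |⟨42⟩| = 52 / 13 = 4.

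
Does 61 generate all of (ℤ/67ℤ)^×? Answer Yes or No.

φ(67) = 67 − 1 = 66 = 2 · 3 · 11.
61 is a primitive root mod 67 iff 61^(φ(67)/q) ≢ 1 for every prime q | φ(67), i.e. q ∈ {2, 3, 11}.
61^33 ≡ 66 (mod 67)  [q = 2: ≢ 1 ✓]
61^22 ≡ 37 (mod 67)  [q = 3: ≢ 1 ✓]
61^6 ≡ 24 (mod 67)  [q = 11: ≢ 1 ✓]
None equal 1, so ord_67(61) = 66: 61 is a primitive root.

Yes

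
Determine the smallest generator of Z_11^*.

φ(11) = 11 − 1 = 10 = 2 · 5.
g is a primitive root iff g^(10/q) ≢ 1 (mod 11) for each prime q ∈ {2, 5}.
g = 2: 2^5 ≡ 10; 2^2 ≡ 4 — none is 1, so 2 is a primitive root.
The smallest primitive root modulo 11 is 2.

2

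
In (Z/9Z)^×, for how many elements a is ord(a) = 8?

φ(9) = φ(3^2) = 3·(3−1) = 6 = 2 · 3.
Since (Z/9Z)^× is cyclic of order 6, the number of elements of order d is φ(d) when d | 6 and 0 otherwise.
Here 6 is not a multiple of 8, so there are no elements of order 8.

0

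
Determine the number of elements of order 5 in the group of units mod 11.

4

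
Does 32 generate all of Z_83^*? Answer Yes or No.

Yes

φ(83) = 83 − 1 = 82 = 2 · 41.
It suffices to check that the order of 32 is not a proper divisor of 82: compute 32^(82/q) for q ∈ {2, 41}.
32^41 ≡ 82 (mod 83)  [q = 2: ≢ 1 ✓]
32^2 ≡ 28 (mod 83)  [q = 41: ≢ 1 ✓]
Every test exponent gives a nontrivial residue, hence 32 generates the full group.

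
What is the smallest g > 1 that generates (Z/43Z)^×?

3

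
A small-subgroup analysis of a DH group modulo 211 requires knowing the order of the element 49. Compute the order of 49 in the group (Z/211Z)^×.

105

Since 49 ∈ (Z/211Z)^×, its order divides φ(211) = 211 − 1 = 210 = 2 · 3 · 5 · 7.
Divisors of 210: 1, 2, 3, 5, 6, 7, 10, 14, 15, 21, 30, 35, 42, 70, 105, 210.
Check 49^d mod 211 for each divisor in increasing order:
49^1 ≡ 49
49^2 ≡ 80
49^3 ≡ 122
49^5 ≡ 54
49^6 ≡ 114
49^7 ≡ 100
49^10 ≡ 173
49^14 ≡ 83
49^15 ≡ 58
49^21 ≡ 71
49^30 ≡ 199
49^35 ≡ 196
49^42 ≡ 188
49^70 ≡ 14
49^105 ≡ 1
So ord_211(49) = 105.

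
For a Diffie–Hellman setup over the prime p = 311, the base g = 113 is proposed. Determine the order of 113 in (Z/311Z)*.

Since 113 ∈ (Z/311Z)^×, its order divides φ(311) = 311 − 1 = 310 = 2 · 5 · 31.
Divisors of 310: 1, 2, 5, 10, 31, 62, 155, 310.
Test each divisor d:
113^1 ≡ 113 (mod 311)
113^2 ≡ 18 (mod 311)
113^5 ≡ 225 (mod 311)
113^10 ≡ 243 (mod 311)
113^31 ≡ 1 (mod 311) ✓
Hence ord(113) = 31.

31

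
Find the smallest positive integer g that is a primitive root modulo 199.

3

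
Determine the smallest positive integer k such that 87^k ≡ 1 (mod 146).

72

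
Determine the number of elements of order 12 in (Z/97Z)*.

4

φ(97) = 97 − 1 = 96 = 2^5 · 3.
Since (Z/97Z)^× is cyclic of order 96, the number of elements of order d is φ(d) when d | 96 and 0 otherwise.
12 = 2^2 · 3 divides 96, and φ(12) = 4.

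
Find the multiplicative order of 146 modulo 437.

ord(146) | φ(437) = φ(19·23) = (19−1)·(23−1) = 18·22 = 396 = 2^2 · 3^2 · 11.
Divisors of 396: 1, 2, 3, 4, 6, 9, 11, 12, 18, 22, 33, 36, 44, 66, 99, 132, 198, 396.
Test each divisor d:
146^1 ≡ 146
146^2 ≡ 340
146^3 ≡ 259
146^4 ≡ 232
146^6 ≡ 220
146^9 ≡ 170
146^11 ≡ 116
146^12 ≡ 330
146^18 ≡ 58
146^22 ≡ 346
146^33 ≡ 369
146^36 ≡ 305
146^44 ≡ 415
146^66 ≡ 254
146^99 ≡ 208
146^132 ≡ 277
146^198 ≡ 1
Hence ord(146) = 198.

198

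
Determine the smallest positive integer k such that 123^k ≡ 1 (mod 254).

14

Since 123 ∈ (Z/254Z)^×, its order divides φ(254) = φ(2)·φ(127) = 1·126 = 126 = 2 · 3^2 · 7.
Divisors of 126: 1, 2, 3, 6, 7, 9, 14, 18, 21, 42, 63, 126.
Compute 123^d (mod 254) for the divisors d until we hit 1:
123^1 ≡ 123
123^2 ≡ 143
123^3 ≡ 63
123^6 ≡ 159
123^7 ≡ 253
123^9 ≡ 111
123^14 ≡ 1
The smallest such exponent is 14, so the order of 123 is 14.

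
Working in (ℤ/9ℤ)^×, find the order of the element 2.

6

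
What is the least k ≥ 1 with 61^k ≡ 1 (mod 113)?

Since 61 ∈ (Z/113Z)^×, its order divides φ(113) = 113 − 1 = 112 = 2^4 · 7.
Divisors of 112: 1, 2, 4, 7, 8, 14, 16, 28, 56, 112.
Test each divisor d:
61^1 ≡ 61
61^2 ≡ 105
61^4 ≡ 64
61^7 ≡ 69
61^8 ≡ 28
61^14 ≡ 15
61^16 ≡ 106
61^28 ≡ 112
61^56 ≡ 1
Therefore the multiplicative order of 61 modulo 113 is 56.

56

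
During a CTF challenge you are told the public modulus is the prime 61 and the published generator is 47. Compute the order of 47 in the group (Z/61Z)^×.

By Lagrange's theorem, ord_61(47) divides φ(61) = 61 − 1 = 60 = 2^2 · 3 · 5.
Divisors of 60: 1, 2, 3, 4, 5, 6, 10, 12, 15, 20, 30, 60.
Evaluate successive powers at the divisors of 60:
47^1 ≡ 47 (mod 61)
47^2 ≡ 13 (mod 61)
47^3 ≡ 1 (mod 61) ✓
The smallest such exponent is 3, so the order of 47 is 3.

3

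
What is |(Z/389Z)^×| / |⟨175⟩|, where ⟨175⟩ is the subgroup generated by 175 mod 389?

ord(175) | φ(389) = 389 − 1 = 388 = 2^2 · 97.
Divisors of 388: 1, 2, 4, 97, 194, 388.
Evaluate successive powers at the divisors of 388:
175^1 ≡ 175
175^2 ≡ 283
175^4 ≡ 344
175^97 ≡ 1
Thus |⟨175⟩| = ord(175) = 97.
The index is φ(389) / ord(175) = 388 / 97 = 4.

4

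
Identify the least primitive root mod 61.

φ(61) = 61 − 1 = 60 = 2^2 · 3 · 5.
Test candidates g = 2, 3, … against the prime factors q ∈ {2, 3, 5} of φ(61): g is a generator iff g^(60/q) ≢ 1 for every such q.
g = 2: 2^30 ≡ 60; 2^20 ≡ 47; 2^12 ≡ 9 — none is 1, so 2 is a primitive root.
Hence the least primitive root of 61 is 2.

2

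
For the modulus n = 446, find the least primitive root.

3

φ(446) = φ(2)·φ(223) = 1·222 = 222 = 2 · 3 · 37.
Test candidates g = 2, 3, … against the prime factors q ∈ {2, 3, 37} of φ(446): g is a generator iff g^(222/q) ≢ 1 for every such q.
g = 2: gcd(2, 446) = 2 > 1, not a unit — skip.
g = 3: 3^111 ≡ 445; 3^74 ≡ 183; 3^6 ≡ 283 — none is 1, so 3 is a primitive root.
So 3 is the smallest generator of (Z/446Z)^×.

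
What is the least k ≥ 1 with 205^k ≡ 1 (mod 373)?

By Lagrange's theorem, ord_373(205) divides φ(373) = 373 − 1 = 372 = 2^2 · 3 · 31.
Divisors of 372: 1, 2, 3, 4, 6, 12, 31, 62, 93, 124, 186, 372.
Test each divisor d:
205^1 ≡ 205
205^2 ≡ 249
205^3 ≡ 317
205^4 ≡ 83
205^6 ≡ 152
205^12 ≡ 351
205^31 ≡ 304
205^62 ≡ 285
205^93 ≡ 104
205^124 ≡ 284
205^186 ≡ 372
205^372 ≡ 1
The smallest such exponent is 372, so the order of 205 is 372.

372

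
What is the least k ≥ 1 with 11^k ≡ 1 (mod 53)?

26

ord(11) | φ(53) = 53 − 1 = 52 = 2^2 · 13.
Divisors of 52: 1, 2, 4, 13, 26, 52.
Evaluate successive powers at the divisors of 52:
11^1 ≡ 11
11^2 ≡ 15
11^4 ≡ 13
11^13 ≡ 52
11^26 ≡ 1
Therefore the multiplicative order of 11 modulo 53 is 26.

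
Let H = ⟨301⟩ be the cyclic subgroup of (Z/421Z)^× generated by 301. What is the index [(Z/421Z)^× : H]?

5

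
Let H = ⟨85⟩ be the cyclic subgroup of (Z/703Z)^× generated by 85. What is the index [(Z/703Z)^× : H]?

36

By Lagrange's theorem, ord_703(85) divides φ(703) = φ(19·37) = (19−1)·(37−1) = 18·36 = 648 = 2^3 · 3^4.
Divisors of 648: 1, 2, 3, 4, 6, 8, 9, 12, 18, 24, 27, 36, 54, 72, 81, 108, 162, 216, 324, 648.
Evaluate successive powers at the divisors of 648:
85^1 ≡ 85 (mod 703)
85^2 ≡ 195 (mod 703)
85^3 ≡ 406 (mod 703)
85^4 ≡ 63 (mod 703)
85^6 ≡ 334 (mod 703)
85^8 ≡ 454 (mod 703)
85^9 ≡ 628 (mod 703)
85^12 ≡ 482 (mod 703)
85^18 ≡ 1 (mod 703) ✓
The order of 85 is 18, so the subgroup it generates has 18 elements.
The index is φ(703) / ord(85) = 648 / 18 = 36.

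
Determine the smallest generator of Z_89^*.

φ(89) = 89 − 1 = 88 = 2^3 · 11.
Test candidates g = 2, 3, … against the prime factors q ∈ {2, 11} of φ(89): g is a generator iff g^(88/q) ≢ 1 for every such q.
g = 2: 2^44 ≡ 1 — hits 1, so not a primitive root.
g = 3: 3^44 ≡ 88; 3^8 ≡ 64 — none is 1, so 3 is a primitive root.
So 3 is the smallest generator of (Z/89Z)^×.

3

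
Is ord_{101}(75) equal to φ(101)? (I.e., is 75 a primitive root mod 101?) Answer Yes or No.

Yes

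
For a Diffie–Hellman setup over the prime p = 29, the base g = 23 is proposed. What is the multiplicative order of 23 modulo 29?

ord(23) | φ(29) = 29 − 1 = 28 = 2^2 · 7.
Divisors of 28: 1, 2, 4, 7, 14, 28.
Compute 23^d (mod 29) for the divisors d until we hit 1:
23^1 ≡ 23 (mod 29)
23^2 ≡ 7 (mod 29)
23^4 ≡ 20 (mod 29)
23^7 ≡ 1 (mod 29) ✓
Hence ord(23) = 7.

7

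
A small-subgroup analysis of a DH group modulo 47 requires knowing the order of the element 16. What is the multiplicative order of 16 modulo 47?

Since 16 ∈ (Z/47Z)^×, its order divides φ(47) = 47 − 1 = 46 = 2 · 23.
Divisors of 46: 1, 2, 23, 46.
Test each divisor d:
16^1 ≡ 16 (mod 47)
16^2 ≡ 21 (mod 47)
16^23 ≡ 1 (mod 47) ✓
So ord_47(16) = 23.

23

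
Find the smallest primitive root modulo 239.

7

φ(239) = 239 − 1 = 238 = 2 · 7 · 17.
Test candidates g = 2, 3, … against the prime factors q ∈ {2, 7, 17} of φ(239): g is a generator iff g^(238/q) ≢ 1 for every such q.
g = 2: 2^119 ≡ 1 — hits 1, so not a primitive root.
g = 3: 3^119 ≡ 1 — hits 1, so not a primitive root.
g = 4: 4^119 ≡ 1 — hits 1, so not a primitive root.
g = 5: 5^119 ≡ 1 — hits 1, so not a primitive root.
g = 6: 6^119 ≡ 1 — hits 1, so not a primitive root.
g = 7: 7^119 ≡ 238; 7^34 ≡ 24; 7^14 ≡ 211 — none is 1, so 7 is a primitive root.
So 7 is the smallest generator of (Z/239Z)^×.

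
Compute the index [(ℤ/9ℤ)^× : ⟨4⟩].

2

ord(4) | φ(9) = φ(3^2) = 3·(3−1) = 6 = 2 · 3.
Divisors of 6: 1, 2, 3, 6.
Compute 4^d (mod 9) for the divisors d until we hit 1:
4^1 ≡ 4
4^2 ≡ 7
4^3 ≡ 1
The order of 4 is 3, so the subgroup it generates has 3 elements.
[(Z/9Z)^× : ⟨4⟩] = 6/3 = 2.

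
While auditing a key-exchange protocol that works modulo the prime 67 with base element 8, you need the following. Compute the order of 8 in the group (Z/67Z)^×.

22

By Lagrange's theorem, ord_67(8) divides φ(67) = 67 − 1 = 66 = 2 · 3 · 11.
Divisors of 66: 1, 2, 3, 6, 11, 22, 33, 66.
Evaluate successive powers at the divisors of 66:
8^1 ≡ 8
8^2 ≡ 64
8^3 ≡ 43
8^6 ≡ 40
8^11 ≡ 66
8^22 ≡ 1
So ord_67(8) = 22.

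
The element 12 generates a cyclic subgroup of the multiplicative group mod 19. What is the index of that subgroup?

3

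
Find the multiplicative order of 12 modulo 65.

By Lagrange's theorem, ord_65(12) divides φ(65) = φ(5·13) = (5−1)·(13−1) = 4·12 = 48 = 2^4 · 3.
Divisors of 48: 1, 2, 3, 4, 6, 8, 12, 16, 24, 48.
Check 12^d mod 65 for each divisor in increasing order:
12^1 ≡ 12 (mod 65)
12^2 ≡ 14 (mod 65)
12^3 ≡ 38 (mod 65)
12^4 ≡ 1 (mod 65) ✓
So ord_65(12) = 4.

4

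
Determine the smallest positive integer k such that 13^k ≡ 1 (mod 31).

30

Since 13 ∈ (Z/31Z)^×, its order divides φ(31) = 31 − 1 = 30 = 2 · 3 · 5.
Divisors of 30: 1, 2, 3, 5, 6, 10, 15, 30.
Evaluate successive powers at the divisors of 30:
13^1 ≡ 13
13^2 ≡ 14
13^3 ≡ 27
13^5 ≡ 6
13^6 ≡ 16
13^10 ≡ 5
13^15 ≡ 30
13^30 ≡ 1
Therefore the multiplicative order of 13 modulo 31 is 30.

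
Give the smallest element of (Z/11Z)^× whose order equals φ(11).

φ(11) = 11 − 1 = 10 = 2 · 5.
g is a primitive root iff g^(10/q) ≢ 1 (mod 11) for each prime q ∈ {2, 5}.
g = 2: 2^5 ≡ 10; 2^2 ≡ 4 — none is 1, so 2 is a primitive root.
Hence the least primitive root of 11 is 2.

2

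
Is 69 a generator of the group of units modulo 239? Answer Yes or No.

Yes

φ(239) = 239 − 1 = 238 = 2 · 7 · 17.
It suffices to check that the order of 69 is not a proper divisor of 238: compute 69^(238/q) for q ∈ {2, 7, 17}.
69^119 ≡ 238 (mod 239)  [q = 2: ≢ 1 ✓]
69^34 ≡ 44 (mod 239)  [q = 7: ≢ 1 ✓]
69^14 ≡ 211 (mod 239)  [q = 17: ≢ 1 ✓]
None equal 1, so ord_239(69) = 238: 69 is a primitive root.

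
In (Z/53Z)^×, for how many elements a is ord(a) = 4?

φ(53) = 53 − 1 = 52 = 2^2 · 13.
In a cyclic group of order 52, there are φ(d) elements of order d for each divisor d of 52, and zero for non-divisors.
4 = 2^2 divides 52, and φ(4) = 2.

2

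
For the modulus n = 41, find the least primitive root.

φ(41) = 41 − 1 = 40 = 2^3 · 5.
g is a primitive root iff g^(40/q) ≢ 1 (mod 41) for each prime q ∈ {2, 5}.
g = 2: 2^20 ≡ 1 — hits 1, so not a primitive root.
g = 3: 3^20 ≡ 40; 3^8 ≡ 1 — hits 1, so not a primitive root.
g = 4: 4^20 ≡ 1 — hits 1, so not a primitive root.
g = 5: 5^20 ≡ 1 — hits 1, so not a primitive root.
g = 6: 6^20 ≡ 40; 6^8 ≡ 10 — none is 1, so 6 is a primitive root.
The smallest primitive root modulo 41 is 6.

6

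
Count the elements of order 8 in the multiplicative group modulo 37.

0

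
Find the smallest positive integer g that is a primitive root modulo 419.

2

φ(419) = 419 − 1 = 418 = 2 · 11 · 19.
Test candidates g = 2, 3, … against the prime factors q ∈ {2, 11, 19} of φ(419): g is a generator iff g^(418/q) ≢ 1 for every such q.
g = 2: 2^209 ≡ 418; 2^38 ≡ 334; 2^22 ≡ 114 — none is 1, so 2 is a primitive root.
Hence the least primitive root of 419 is 2.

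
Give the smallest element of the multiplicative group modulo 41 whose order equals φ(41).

6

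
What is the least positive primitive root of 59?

2

φ(59) = 59 − 1 = 58 = 2 · 29.
g is a primitive root iff g^(58/q) ≢ 1 (mod 59) for each prime q ∈ {2, 29}.
g = 2: 2^29 ≡ 58; 2^2 ≡ 4 — none is 1, so 2 is a primitive root.
The smallest primitive root modulo 59 is 2.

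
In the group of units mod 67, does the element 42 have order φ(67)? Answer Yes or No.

No

φ(67) = 67 − 1 = 66 = 2 · 3 · 11.
Test 42^(66/q) mod 67 for each prime factor q of 66:
42^33 ≡ 66 (mod 67)  [q = 2: ≢ 1 ✓]
42^22 ≡ 1 (mod 67)  [q = 3: ≡ 1 ✗]
42^6 ≡ 62 (mod 67)  [q = 11: ≢ 1 ✓]
Since 42^22 ≡ 1, the order of 42 divides 22 < 66, so 42 is not a primitive root.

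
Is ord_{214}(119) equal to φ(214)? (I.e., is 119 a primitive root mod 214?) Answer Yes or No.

No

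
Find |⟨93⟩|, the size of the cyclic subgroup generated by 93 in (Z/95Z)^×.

36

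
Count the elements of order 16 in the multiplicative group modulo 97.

φ(97) = 97 − 1 = 96 = 2^5 · 3.
In a cyclic group of order 96, there are φ(d) elements of order d for each divisor d of 96, and zero for non-divisors.
16 = 2^4 divides 96, and φ(16) = 8.

8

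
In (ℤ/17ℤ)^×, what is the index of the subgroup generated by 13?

ord(13) | φ(17) = 17 − 1 = 16 = 2^4.
Divisors of 16: 1, 2, 4, 8, 16.
Compute 13^d (mod 17) for the divisors d until we hit 1:
13^1 ≡ 13 (mod 17)
13^2 ≡ 16 (mod 17)
13^4 ≡ 1 (mod 17) ✓
Thus |⟨13⟩| = ord(13) = 4.
[(Z/17Z)^× : ⟨13⟩] = 16/4 = 4.

4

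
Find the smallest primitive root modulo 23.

5

φ(23) = 23 − 1 = 22 = 2 · 11.
Test candidates g = 2, 3, … against the prime factors q ∈ {2, 11} of φ(23): g is a generator iff g^(22/q) ≢ 1 for every such q.
g = 2: 2^11 ≡ 1 — hits 1, so not a primitive root.
g = 3: 3^11 ≡ 1 — hits 1, so not a primitive root.
g = 4: 4^11 ≡ 1 — hits 1, so not a primitive root.
g = 5: 5^11 ≡ 22; 5^2 ≡ 2 — none is 1, so 5 is a primitive root.
Hence the least primitive root of 23 is 5.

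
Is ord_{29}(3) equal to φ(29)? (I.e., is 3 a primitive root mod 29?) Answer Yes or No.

φ(29) = 29 − 1 = 28 = 2^2 · 7.
It suffices to check that the order of 3 is not a proper divisor of 28: compute 3^(28/q) for q ∈ {2, 7}.
3^14 ≡ 28 (mod 29)  [q = 2: ≢ 1 ✓]
3^4 ≡ 23 (mod 29)  [q = 7: ≢ 1 ✓]
All checks pass, so 3 has order 28 and is a primitive root modulo 29.

Yes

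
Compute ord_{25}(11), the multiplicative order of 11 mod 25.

Since 11 ∈ (Z/25Z)^×, its order divides φ(25) = φ(5^2) = 5·(5−1) = 20 = 2^2 · 5.
Divisors of 20: 1, 2, 4, 5, 10, 20.
Compute 11^d (mod 25) for the divisors d until we hit 1:
11^1 ≡ 11
11^2 ≡ 21
11^4 ≡ 16
11^5 ≡ 1
Therefore the multiplicative order of 11 modulo 25 is 5.

5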